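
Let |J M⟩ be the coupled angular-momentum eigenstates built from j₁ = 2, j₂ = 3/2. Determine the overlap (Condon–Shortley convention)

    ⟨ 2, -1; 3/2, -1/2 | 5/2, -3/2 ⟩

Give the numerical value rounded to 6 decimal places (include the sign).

−√(1/35) ≈ -0.169031

j₁+j₂−J=1  J+j₁−j₂=3  J−j₁+j₂=2  j₁+j₂+J+1=7
(j₁±m₁, j₂±m₂, J±M) = (1,3,1,2,1,4)
P² = 144/35
sum k=0..1:
  [0] +1/6 = 1/6
  [1] −1/4 = -1/4
S = -1/12
C² = P²·S² = 1/35 ; C = -0.169031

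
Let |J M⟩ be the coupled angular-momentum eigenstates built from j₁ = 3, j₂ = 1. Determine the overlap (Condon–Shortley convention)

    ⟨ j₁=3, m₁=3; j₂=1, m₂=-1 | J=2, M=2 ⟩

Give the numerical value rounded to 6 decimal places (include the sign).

√[5·2!4!0!/7! · 6!0!0!2!4!0!] = √(11520/7)
  +(−1)^0/∏(0,2,0,0,4,0)! = 1/48  (running 1/48)
⟨..|..⟩ = √(11520/7)·(1/48) = +0.845154

+0.845154  (= +√(5/7))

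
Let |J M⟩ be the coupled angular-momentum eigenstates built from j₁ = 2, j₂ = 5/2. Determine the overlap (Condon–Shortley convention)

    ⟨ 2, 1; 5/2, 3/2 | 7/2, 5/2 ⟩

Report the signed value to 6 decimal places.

-0.125988

triangle: 1!*3!*4!/9! = 144/362880
(j±m)!: 3!*1!*4!*1!*6!*1! = 103680
prefactor² = (2J+1)*Δ*N² = 2304/7
  k=0: +1/(0!*1!*1!*4!*2!*0!) = 1/48
  k=1: −1/(1!*0!*0!*3!*3!*1!) = -1/36
Σ = -1/144  ⇒  CG² = 2304/7*(-1/144)² = 1/63
CG = −√(1/63) = -0.125988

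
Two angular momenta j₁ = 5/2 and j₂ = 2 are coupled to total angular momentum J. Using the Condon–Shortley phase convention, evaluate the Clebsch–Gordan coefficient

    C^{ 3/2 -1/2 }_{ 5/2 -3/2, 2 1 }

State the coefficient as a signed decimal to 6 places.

j₁+j₂−J=3  J+j₁−j₂=2  J−j₁+j₂=1  j₁+j₂+J+1=7
(j₁±m₁, j₂±m₂, J±M) = (1,4,3,1,1,2)
P² = 96/35
sum k=2..3:
  [2] +1/4 = 1/4
  [3] −1/6 = -1/6
S = 1/12
C² = P²·S² = 2/105 ; C = +0.138013

+0.138013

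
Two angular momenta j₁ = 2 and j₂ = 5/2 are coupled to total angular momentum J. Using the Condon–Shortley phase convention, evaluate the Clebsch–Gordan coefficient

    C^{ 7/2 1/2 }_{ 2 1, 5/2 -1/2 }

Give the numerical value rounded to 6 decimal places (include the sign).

+0.557773  (= +√(14/45))

triangle: 1!×3!×4!/9! = 144/362880
(j±m)!: 3!×1!×2!×3!×4!×3! = 10368
prefactor² = (2J+1)×Δ×N² = 1152/35
  k=0: +1/(0!×1!×1!×2!×2!×2!) = 1/8
  k=1: −1/(1!×0!×0!×1!×3!×3!) = -1/36
Σ = 7/72  ⇒  CG² = 1152/35×7/72² = 14/45
CG = +√(14/45) = +0.557773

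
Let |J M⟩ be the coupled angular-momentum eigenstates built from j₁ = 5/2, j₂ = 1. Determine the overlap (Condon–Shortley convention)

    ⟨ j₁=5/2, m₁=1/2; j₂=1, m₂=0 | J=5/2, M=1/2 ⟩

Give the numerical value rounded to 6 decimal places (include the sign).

+0.169031

triangle: 1!×4!×1!/7! = 24/5040
(j±m)!: 3!×2!×1!×1!×3!×2! = 144
prefactor² = (2J+1)×Δ×N² = 144/35
  k=0: +1/(0!×1!×2!×1!×2!×0!) = 1/4
  k=1: −1/(1!×0!×1!×0!×3!×1!) = -1/6
Σ = 1/12  ⇒  CG² = 144/35×1/12² = 1/35
CG = +√(1/35) = +0.169031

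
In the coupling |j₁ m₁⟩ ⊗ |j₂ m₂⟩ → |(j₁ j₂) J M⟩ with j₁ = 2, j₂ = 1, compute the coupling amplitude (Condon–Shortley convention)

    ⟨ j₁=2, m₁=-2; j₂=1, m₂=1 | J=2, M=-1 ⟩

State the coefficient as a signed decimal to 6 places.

triangle: 1!*3!*1!/6! = 6/720
(j±m)!: 0!*4!*2!*0!*1!*3! = 288
prefactor² = (2J+1)*Δ*N² = 12
  k=1: −1/(1!*0!*3!*1!*0!*0!) = -1/6
Σ = -1/6  ⇒  CG² = 12*(-1/6)² = 1/3
CG = −√(1/3) = -0.577350

-0.577350  (= −√(1/3))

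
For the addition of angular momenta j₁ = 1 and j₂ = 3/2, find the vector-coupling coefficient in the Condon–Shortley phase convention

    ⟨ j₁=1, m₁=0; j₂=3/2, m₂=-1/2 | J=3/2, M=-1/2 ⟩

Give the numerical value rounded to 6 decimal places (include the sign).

√[4·1!1!2!/5! · 1!1!1!2!1!2!] = √(4/15)
  +(−1)^0/∏(0,1,1,1,0,1)! = 1  (running 1)
  +(−1)^1/∏(1,0,0,0,1,2)! = -1/2  (running 1/2)
⟨..|..⟩ = √(4/15)·(1/2) = +0.258199

+0.258199  (= +√(1/15))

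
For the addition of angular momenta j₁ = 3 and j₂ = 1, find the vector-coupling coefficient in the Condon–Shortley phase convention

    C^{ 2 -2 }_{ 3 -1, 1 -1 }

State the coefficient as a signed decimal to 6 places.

triangle: 2!×4!×0!/7! = 48/5040
(j±m)!: 2!×4!×0!×2!×0!×4! = 2304
prefactor² = (2J+1)×Δ×N² = 768/7
  k=0: +1/(0!×2!×4!×0!×0!×0!) = 1/48
Σ = 1/48  ⇒  CG² = 768/7×1/48² = 1/21
CG = +√(1/21) = +0.218218

+0.218218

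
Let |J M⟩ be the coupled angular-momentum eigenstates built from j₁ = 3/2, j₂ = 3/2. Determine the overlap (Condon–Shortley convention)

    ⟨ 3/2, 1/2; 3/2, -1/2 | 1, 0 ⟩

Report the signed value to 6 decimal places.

-0.223607

√[3·2!1!1!/5! · 2!1!1!2!1!1!] = √(1/5)
  +(−1)^0/∏(0,2,1,1,0,0)! = 1/2  (running 1/2)
  +(−1)^1/∏(1,1,0,0,1,1)! = -1  (running -1/2)
⟨..|..⟩ = √(1/5)·(-1/2) = -0.223607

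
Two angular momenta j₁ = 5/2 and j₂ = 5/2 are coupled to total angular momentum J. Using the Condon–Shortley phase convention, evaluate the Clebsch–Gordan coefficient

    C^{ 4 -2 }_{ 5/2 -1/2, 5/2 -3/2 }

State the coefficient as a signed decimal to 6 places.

+0.422577  (= +√(5/28))

√[9·1!4!4!/10! · 2!3!1!4!2!6!] = √(20736/35)
  +(−1)^0/∏(0,1,3,1,1,3)! = 1/36  (running 1/36)
  +(−1)^1/∏(1,0,2,0,2,4)! = -1/96  (running 5/288)
⟨..|..⟩ = √(20736/35)·(5/288) = +0.422577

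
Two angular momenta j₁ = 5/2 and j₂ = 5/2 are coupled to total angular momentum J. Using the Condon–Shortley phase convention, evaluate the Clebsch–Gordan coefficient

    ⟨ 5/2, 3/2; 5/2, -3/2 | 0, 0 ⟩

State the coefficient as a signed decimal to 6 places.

−√(1/6) ≈ -0.408248

√[1·5!0!0!/6! · 4!1!1!4!0!0!] = √(96)
  +(−1)^1/∏(1,4,0,0,0,0)! = -1/24  (running -1/24)
⟨..|..⟩ = √(96)·(-1/24) = -0.408248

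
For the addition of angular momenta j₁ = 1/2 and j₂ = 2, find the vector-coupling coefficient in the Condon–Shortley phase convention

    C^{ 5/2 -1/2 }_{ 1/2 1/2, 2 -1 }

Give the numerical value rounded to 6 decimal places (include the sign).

j₁+j₂−J=0  J+j₁−j₂=1  J−j₁+j₂=4  j₁+j₂+J+1=6
(j₁±m₁, j₂±m₂, J±M) = (1,0,1,3,2,3)
P² = 72/5
sum k=0..0:
  [0] +1/6 = 1/6
S = 1/6
C² = P²·S² = 2/5 ; C = +0.632456

+√(2/5) = +0.632456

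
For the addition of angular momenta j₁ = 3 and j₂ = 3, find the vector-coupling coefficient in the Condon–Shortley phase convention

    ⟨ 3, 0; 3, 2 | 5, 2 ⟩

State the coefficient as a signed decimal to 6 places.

−√(1/3) = -0.577350

triangle: 1!·5!·5!/12! = 14400/479001600
(j±m)!: 3!·3!·5!·1!·7!·3! = 130636800
prefactor² = (2J+1)·Δ·N² = 43200
  k=0: +1/(0!·1!·3!·5!·2!·0!) = 1/1440
  k=1: −1/(1!·0!·2!·4!·3!·1!) = -1/288
Σ = -1/360  ⇒  CG² = 43200·(-1/360)² = 1/3
CG = −√(1/3) = -0.577350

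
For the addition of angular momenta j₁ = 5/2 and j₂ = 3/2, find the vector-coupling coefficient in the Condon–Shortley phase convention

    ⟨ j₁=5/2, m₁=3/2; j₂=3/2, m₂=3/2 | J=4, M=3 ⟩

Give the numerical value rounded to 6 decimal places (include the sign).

+√(5/8) ≈ +0.790569

triangle: 0!×5!×3!/9! = 720/362880
(j±m)!: 4!×1!×3!×0!×7!×1! = 725760
prefactor² = (2J+1)×Δ×N² = 12960
  k=0: +1/(0!×0!×1!×3!×4!×0!) = 1/144
Σ = 1/144  ⇒  CG² = 12960×1/144² = 5/8
CG = +√(5/8) = +0.790569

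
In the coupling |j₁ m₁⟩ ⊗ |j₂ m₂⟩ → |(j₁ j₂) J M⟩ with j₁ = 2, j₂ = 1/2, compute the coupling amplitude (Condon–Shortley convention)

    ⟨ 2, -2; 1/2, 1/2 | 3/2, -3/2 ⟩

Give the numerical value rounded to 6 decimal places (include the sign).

-0.894427  (= −√(4/5))

j₁+j₂−J=1  J+j₁−j₂=3  J−j₁+j₂=0  j₁+j₂+J+1=5
(j₁±m₁, j₂±m₂, J±M) = (0,4,1,0,0,3)
P² = 144/5
sum k=1..1:
  [1] −1/6 = -1/6
S = -1/6
C² = P²·S² = 4/5 ; C = -0.894427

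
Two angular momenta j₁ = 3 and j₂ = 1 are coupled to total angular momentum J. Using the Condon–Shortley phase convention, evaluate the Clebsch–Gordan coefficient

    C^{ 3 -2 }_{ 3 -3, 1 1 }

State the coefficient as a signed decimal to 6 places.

j₁+j₂−J=1  J+j₁−j₂=5  J−j₁+j₂=1  j₁+j₂+J+1=8
(j₁±m₁, j₂±m₂, J±M) = (0,6,2,0,1,5)
P² = 3600
sum k=1..1:
  [1] −1/120 = -1/120
S = -1/120
C² = P²·S² = 1/4 ; C = -0.500000

-0.500000  (= −√(1/4))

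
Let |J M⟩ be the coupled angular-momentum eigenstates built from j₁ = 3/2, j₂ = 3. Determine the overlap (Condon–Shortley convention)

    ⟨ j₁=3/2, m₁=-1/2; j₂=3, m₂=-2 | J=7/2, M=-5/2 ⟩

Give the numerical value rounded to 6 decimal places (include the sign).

√[8·1!2!5!/9! · 1!2!1!5!1!6!] = √(6400/7)
  +(−1)^0/∏(0,1,2,1,0,4)! = 1/48  (running 1/48)
  +(−1)^1/∏(1,0,1,0,1,5)! = -1/120  (running 1/80)
⟨..|..⟩ = √(6400/7)·(1/80) = +0.377964

+√(1/7) ≈ +0.377964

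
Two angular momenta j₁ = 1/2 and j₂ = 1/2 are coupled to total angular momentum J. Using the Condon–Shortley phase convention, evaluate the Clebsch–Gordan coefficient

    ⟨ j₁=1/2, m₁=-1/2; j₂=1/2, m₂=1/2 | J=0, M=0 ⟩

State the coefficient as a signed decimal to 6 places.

√[1·1!0!0!/2! · 0!1!1!0!0!0!] = √(1/2)
  +(−1)^1/∏(1,0,0,0,0,0)! = -1  (running -1)
⟨..|..⟩ = √(1/2)·(-1) = -0.707107

-0.707107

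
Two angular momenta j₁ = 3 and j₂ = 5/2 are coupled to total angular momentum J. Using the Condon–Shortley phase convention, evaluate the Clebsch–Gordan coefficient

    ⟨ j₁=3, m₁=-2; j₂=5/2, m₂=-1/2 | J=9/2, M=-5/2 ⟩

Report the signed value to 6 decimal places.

-0.497468  (= −√(49/198))

√[10·1!5!4!/11! · 1!5!2!3!2!7!] = √(115200/11)
  +(−1)^0/∏(0,1,5,2,0,2)! = 1/480  (running 1/480)
  +(−1)^1/∏(1,0,4,1,1,3)! = -1/144  (running -7/1440)
⟨..|..⟩ = √(115200/11)·(-7/1440) = -0.497468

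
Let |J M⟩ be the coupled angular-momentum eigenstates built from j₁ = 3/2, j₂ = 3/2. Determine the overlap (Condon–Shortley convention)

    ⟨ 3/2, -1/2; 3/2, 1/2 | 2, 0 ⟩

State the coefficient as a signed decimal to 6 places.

−√(1/4) = -0.500000

j₁+j₂−J=1  J+j₁−j₂=2  J−j₁+j₂=2  j₁+j₂+J+1=6
(j₁±m₁, j₂±m₂, J±M) = (1,2,2,1,2,2)
P² = 4/9
sum k=0..1:
  [0] +1/4 = 1/4
  [1] −1/1 = -1
S = -3/4
C² = P²·S² = 1/4 ; C = -0.500000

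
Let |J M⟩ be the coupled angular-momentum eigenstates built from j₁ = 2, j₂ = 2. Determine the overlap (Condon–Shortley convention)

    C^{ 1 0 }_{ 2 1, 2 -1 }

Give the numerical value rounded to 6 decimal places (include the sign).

-0.316228  (= −√(1/10))

triangle: 3!*1!*1!/6! = 6/720
(j±m)!: 3!*1!*1!*3!*1!*1! = 36
prefactor² = (2J+1)*Δ*N² = 9/10
  k=0: +1/(0!*3!*1!*1!*0!*0!) = 1/6
  k=1: −1/(1!*2!*0!*0!*1!*1!) = -1/2
Σ = -1/3  ⇒  CG² = 9/10*(-1/3)² = 1/10
CG = −√(1/10) = -0.316228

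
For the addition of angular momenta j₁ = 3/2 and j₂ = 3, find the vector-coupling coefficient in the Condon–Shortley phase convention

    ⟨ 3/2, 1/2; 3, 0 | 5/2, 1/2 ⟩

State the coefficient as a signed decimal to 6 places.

j₁+j₂−J=2  J+j₁−j₂=1  J−j₁+j₂=4  j₁+j₂+J+1=8
(j₁±m₁, j₂±m₂, J±M) = (2,1,3,3,3,2)
P² = 216/35
sum k=0..1:
  [0] +1/12 = 1/12
  [1] −1/4 = -1/4
S = -1/6
C² = P²·S² = 6/35 ; C = -0.414039

-0.414039  (= −√(6/35))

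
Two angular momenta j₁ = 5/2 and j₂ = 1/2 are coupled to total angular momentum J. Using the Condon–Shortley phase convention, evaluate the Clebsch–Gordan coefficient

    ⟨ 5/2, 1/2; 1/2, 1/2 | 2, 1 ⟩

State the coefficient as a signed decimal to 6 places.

triangle: 1!×4!×0!/6! = 24/720
(j±m)!: 3!×2!×1!×0!×3!×1! = 72
prefactor² = (2J+1)×Δ×N² = 12
  k=1: −1/(1!×0!×1!×0!×3!×0!) = -1/6
Σ = -1/6  ⇒  CG² = 12×(-1/6)² = 1/3
CG = −√(1/3) = -0.577350

−√(1/3) = -0.577350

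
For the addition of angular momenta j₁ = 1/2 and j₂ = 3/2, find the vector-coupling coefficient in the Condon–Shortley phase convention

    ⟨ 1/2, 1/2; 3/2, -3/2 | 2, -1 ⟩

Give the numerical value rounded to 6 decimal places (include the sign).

+√(1/4) ≈ +0.500000

√[5·0!1!3!/5! · 1!0!0!3!1!3!] = √(9)
  +(−1)^0/∏(0,0,0,0,1,3)! = 1/6  (running 1/6)
⟨..|..⟩ = √(9)·(1/6) = +0.500000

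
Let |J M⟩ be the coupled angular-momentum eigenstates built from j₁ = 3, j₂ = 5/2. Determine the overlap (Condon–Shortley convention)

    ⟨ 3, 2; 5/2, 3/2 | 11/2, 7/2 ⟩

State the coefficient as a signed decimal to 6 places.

+√(6/11) ≈ +0.738549

√[12·0!6!5!/12! · 5!1!4!1!9!2!] = √(49766400/11)
  +(−1)^0/∏(0,0,1,4,5,1)! = 1/2880  (running 1/2880)
⟨..|..⟩ = √(49766400/11)·(1/2880) = +0.738549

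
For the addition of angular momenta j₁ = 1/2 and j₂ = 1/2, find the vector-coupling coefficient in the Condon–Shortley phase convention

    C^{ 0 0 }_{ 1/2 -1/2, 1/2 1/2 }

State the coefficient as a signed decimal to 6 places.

-0.707107

triangle: 1!·0!·0!/2! = 1/2
(j±m)!: 0!·1!·1!·0!·0!·0! = 1
prefactor² = (2J+1)·Δ·N² = 1/2
  k=1: −1/(1!·0!·0!·0!·0!·0!) = -1
Σ = -1  ⇒  CG² = 1/2·(-1)² = 1/2
CG = −√(1/2) = -0.707107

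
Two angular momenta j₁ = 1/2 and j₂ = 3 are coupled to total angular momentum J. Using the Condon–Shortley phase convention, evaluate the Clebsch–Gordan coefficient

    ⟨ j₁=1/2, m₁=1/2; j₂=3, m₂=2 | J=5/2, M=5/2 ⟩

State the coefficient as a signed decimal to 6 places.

triangle: 1!*0!*5!/7! = 120/5040
(j±m)!: 1!*0!*5!*1!*5!*0! = 14400
prefactor² = (2J+1)*Δ*N² = 14400/7
  k=0: +1/(0!*1!*0!*5!*0!*0!) = 1/120
Σ = 1/120  ⇒  CG² = 14400/7*1/120² = 1/7
CG = +√(1/7) = +0.377964

+√(1/7) ≈ +0.377964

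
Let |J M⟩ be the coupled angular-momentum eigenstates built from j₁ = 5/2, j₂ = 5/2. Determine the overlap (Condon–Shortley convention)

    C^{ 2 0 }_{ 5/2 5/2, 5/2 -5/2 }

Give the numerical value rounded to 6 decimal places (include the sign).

+0.545545  (= +√(25/84))

√[5·3!2!2!/8! · 5!0!0!5!2!2!] = √(1200/7)
  +(−1)^0/∏(0,3,0,0,2,2)! = 1/24  (running 1/24)
⟨..|..⟩ = √(1200/7)·(1/24) = +0.545545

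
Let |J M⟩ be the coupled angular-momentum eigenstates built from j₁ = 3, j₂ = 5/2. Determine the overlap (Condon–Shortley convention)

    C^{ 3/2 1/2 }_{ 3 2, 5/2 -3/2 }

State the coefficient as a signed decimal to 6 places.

-0.218218

j₁+j₂−J=4  J+j₁−j₂=2  J−j₁+j₂=1  j₁+j₂+J+1=8
(j₁±m₁, j₂±m₂, J±M) = (5,1,1,4,2,1)
P² = 192/7
sum k=0..1:
  [0] +1/24 = 1/24
  [1] −1/12 = -1/12
S = -1/24
C² = P²·S² = 1/21 ; C = -0.218218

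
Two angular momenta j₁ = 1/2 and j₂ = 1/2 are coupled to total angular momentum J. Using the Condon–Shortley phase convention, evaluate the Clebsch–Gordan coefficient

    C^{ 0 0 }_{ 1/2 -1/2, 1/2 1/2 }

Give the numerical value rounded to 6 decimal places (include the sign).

-0.707107  (= −√(1/2))

√[1·1!0!0!/2! · 0!1!1!0!0!0!] = √(1/2)
  +(−1)^1/∏(1,0,0,0,0,0)! = -1  (running -1)
⟨..|..⟩ = √(1/2)·(-1) = -0.707107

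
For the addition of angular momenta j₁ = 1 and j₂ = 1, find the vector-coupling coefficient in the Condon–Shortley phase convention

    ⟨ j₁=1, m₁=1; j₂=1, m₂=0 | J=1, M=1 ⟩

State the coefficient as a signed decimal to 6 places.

triangle: 1!*1!*1!/4! = 1/24
(j±m)!: 2!*0!*1!*1!*2!*0! = 4
prefactor² = (2J+1)*Δ*N² = 1/2
  k=0: +1/(0!*1!*0!*1!*1!*0!) = 1
Σ = 1  ⇒  CG² = 1/2*1² = 1/2
CG = +√(1/2) = +0.707107

+√(1/2) ≈ +0.707107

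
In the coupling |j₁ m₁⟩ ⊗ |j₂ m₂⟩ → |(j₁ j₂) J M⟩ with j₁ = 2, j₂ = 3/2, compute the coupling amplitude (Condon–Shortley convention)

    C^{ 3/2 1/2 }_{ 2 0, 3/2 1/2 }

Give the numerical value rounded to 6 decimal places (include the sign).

−√(1/5) ≈ -0.447214

√[4·2!2!1!/6! · 2!2!2!1!2!1!] = √(16/45)
  +(−1)^1/∏(1,1,1,1,1,0)! = -1  (running -1)
  +(−1)^2/∏(2,0,0,0,2,1)! = 1/4  (running -3/4)
⟨..|..⟩ = √(16/45)·(-3/4) = -0.447214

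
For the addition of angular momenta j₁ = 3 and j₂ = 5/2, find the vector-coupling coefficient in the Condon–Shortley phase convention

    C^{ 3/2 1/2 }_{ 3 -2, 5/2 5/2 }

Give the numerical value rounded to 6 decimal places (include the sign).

j₁+j₂−J=4  J+j₁−j₂=2  J−j₁+j₂=1  j₁+j₂+J+1=8
(j₁±m₁, j₂±m₂, J±M) = (1,5,5,0,2,1)
P² = 960/7
sum k=4..4:
  [4] +1/24 = 1/24
S = 1/24
C² = P²·S² = 5/21 ; C = +0.487950

+0.487950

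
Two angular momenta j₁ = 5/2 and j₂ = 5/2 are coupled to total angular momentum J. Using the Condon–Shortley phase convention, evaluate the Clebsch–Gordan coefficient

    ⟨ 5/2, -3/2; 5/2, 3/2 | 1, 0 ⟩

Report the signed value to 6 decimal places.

−√(9/70) ≈ -0.358569

triangle: 4!·1!·1!/7! = 24/5040
(j±m)!: 1!·4!·4!·1!·1!·1! = 576
prefactor² = (2J+1)·Δ·N² = 288/35
  k=3: −1/(3!·1!·1!·1!·0!·0!) = -1/6
  k=4: +1/(4!·0!·0!·0!·1!·1!) = 1/24
Σ = -1/8  ⇒  CG² = 288/35·(-1/8)² = 9/70
CG = −√(9/70) = -0.358569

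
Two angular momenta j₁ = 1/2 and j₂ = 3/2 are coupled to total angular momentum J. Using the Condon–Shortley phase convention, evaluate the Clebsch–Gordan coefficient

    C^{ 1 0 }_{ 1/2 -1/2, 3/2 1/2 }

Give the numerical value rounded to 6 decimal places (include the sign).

√[3·1!0!2!/4! · 0!1!2!1!1!1!] = √(1/2)
  +(−1)^1/∏(1,0,0,1,0,1)! = -1  (running -1)
⟨..|..⟩ = √(1/2)·(-1) = -0.707107

−√(1/2) = -0.707107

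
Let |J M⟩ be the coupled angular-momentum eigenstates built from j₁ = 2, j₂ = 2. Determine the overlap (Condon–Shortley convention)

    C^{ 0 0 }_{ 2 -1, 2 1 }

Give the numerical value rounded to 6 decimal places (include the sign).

−√(1/5) = -0.447214

triangle: 4!·0!·0!/5! = 24/120
(j±m)!: 1!·3!·3!·1!·0!·0! = 36
prefactor² = (2J+1)·Δ·N² = 36/5
  k=3: −1/(3!·1!·0!·0!·0!·0!) = -1/6
Σ = -1/6  ⇒  CG² = 36/5·(-1/6)² = 1/5
CG = −√(1/5) = -0.447214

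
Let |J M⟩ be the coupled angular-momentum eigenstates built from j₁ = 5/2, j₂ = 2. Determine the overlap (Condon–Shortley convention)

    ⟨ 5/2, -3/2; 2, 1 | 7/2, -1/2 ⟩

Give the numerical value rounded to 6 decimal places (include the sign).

√[8·1!4!3!/9! · 1!4!3!1!3!4!] = √(2304/35)
  +(−1)^0/∏(0,1,4,3,0,0)! = 1/144  (running 1/144)
  +(−1)^1/∏(1,0,3,2,1,1)! = -1/12  (running -11/144)
⟨..|..⟩ = √(2304/35)·(-11/144) = -0.619780

-0.619780  (= −√(121/315))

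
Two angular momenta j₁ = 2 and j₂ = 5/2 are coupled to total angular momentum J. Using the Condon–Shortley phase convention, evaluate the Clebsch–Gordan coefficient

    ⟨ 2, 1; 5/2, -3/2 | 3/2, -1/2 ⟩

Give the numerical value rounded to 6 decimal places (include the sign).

√[4·3!1!2!/7! · 3!1!1!4!1!2!] = √(96/35)
  +(−1)^0/∏(0,3,1,1,0,1)! = 1/6  (running 1/6)
  +(−1)^1/∏(1,2,0,0,1,2)! = -1/4  (running -1/12)
⟨..|..⟩ = √(96/35)·(-1/12) = -0.138013

−√(2/105) ≈ -0.138013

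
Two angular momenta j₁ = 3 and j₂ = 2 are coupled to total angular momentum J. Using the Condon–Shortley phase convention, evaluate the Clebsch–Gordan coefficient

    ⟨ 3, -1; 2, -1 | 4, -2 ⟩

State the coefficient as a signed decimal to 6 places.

+0.188982  (= +√(1/28))

triangle: 1!*5!*3!/10! = 720/3628800
(j±m)!: 2!*4!*1!*3!*2!*6! = 414720
prefactor² = (2J+1)*Δ*N² = 5184/7
  k=0: +1/(0!*1!*4!*1!*1!*2!) = 1/48
  k=1: −1/(1!*0!*3!*0!*2!*3!) = -1/72
Σ = 1/144  ⇒  CG² = 5184/7*1/144² = 1/28
CG = +√(1/28) = +0.188982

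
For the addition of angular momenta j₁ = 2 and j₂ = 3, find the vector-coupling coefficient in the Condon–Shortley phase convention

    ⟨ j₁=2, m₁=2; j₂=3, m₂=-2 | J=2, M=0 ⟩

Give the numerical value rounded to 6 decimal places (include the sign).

+0.597614  (= +√(5/14))

j₁+j₂−J=3  J+j₁−j₂=1  J−j₁+j₂=3  j₁+j₂+J+1=8
(j₁±m₁, j₂±m₂, J±M) = (4,0,1,5,2,2)
P² = 360/7
sum k=0..0:
  [0] +1/12 = 1/12
S = 1/12
C² = P²·S² = 5/14 ; C = +0.597614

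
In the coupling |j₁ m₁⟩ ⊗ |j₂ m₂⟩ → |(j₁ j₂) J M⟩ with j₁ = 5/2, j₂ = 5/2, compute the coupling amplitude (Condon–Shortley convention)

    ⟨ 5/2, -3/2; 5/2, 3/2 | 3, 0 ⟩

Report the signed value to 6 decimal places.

+0.521749

triangle: 2!·3!·3!/9! = 72/362880
(j±m)!: 1!·4!·4!·1!·3!·3! = 20736
prefactor² = (2J+1)·Δ·N² = 144/5
  k=1: −1/(1!·1!·3!·3!·0!·0!) = -1/36
  k=2: +1/(2!·0!·2!·2!·1!·1!) = 1/8
Σ = 7/72  ⇒  CG² = 144/5·7/72² = 49/180
CG = +√(49/180) = +0.521749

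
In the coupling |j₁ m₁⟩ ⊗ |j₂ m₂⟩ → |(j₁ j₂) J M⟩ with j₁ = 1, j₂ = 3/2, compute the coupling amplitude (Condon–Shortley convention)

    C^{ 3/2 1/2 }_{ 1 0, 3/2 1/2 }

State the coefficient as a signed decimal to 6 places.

−√(1/15) = -0.258199

√[4·1!1!2!/5! · 1!1!2!1!2!1!] = √(4/15)
  +(−1)^0/∏(0,1,1,2,0,0)! = 1/2  (running 1/2)
  +(−1)^1/∏(1,0,0,1,1,1)! = -1  (running -1/2)
⟨..|..⟩ = √(4/15)·(-1/2) = -0.258199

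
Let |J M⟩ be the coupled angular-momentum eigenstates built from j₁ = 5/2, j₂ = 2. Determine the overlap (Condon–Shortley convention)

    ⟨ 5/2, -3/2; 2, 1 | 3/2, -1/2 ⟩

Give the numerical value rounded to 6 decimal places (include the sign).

+0.138013  (= +√(2/105))

j₁+j₂−J=3  J+j₁−j₂=2  J−j₁+j₂=1  j₁+j₂+J+1=7
(j₁±m₁, j₂±m₂, J±M) = (1,4,3,1,1,2)
P² = 96/35
sum k=2..3:
  [2] +1/4 = 1/4
  [3] −1/6 = -1/6
S = 1/12
C² = P²·S² = 2/105 ; C = +0.138013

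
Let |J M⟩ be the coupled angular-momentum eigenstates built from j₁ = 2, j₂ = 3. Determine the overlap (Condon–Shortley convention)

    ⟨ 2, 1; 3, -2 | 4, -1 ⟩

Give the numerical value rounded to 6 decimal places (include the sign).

+0.591608

j₁+j₂−J=1  J+j₁−j₂=3  J−j₁+j₂=5  j₁+j₂+J+1=10
(j₁±m₁, j₂±m₂, J±M) = (3,1,1,5,3,5)
P² = 6480/7
sum k=0..1:
  [0] +1/48 = 1/48
  [1] −1/720 = -1/720
S = 7/360
C² = P²·S² = 7/20 ; C = +0.591608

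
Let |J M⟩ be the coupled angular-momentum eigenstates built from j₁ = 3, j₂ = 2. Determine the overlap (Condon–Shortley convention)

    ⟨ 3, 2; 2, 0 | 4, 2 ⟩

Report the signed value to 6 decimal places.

j₁+j₂−J=1  J+j₁−j₂=5  J−j₁+j₂=3  j₁+j₂+J+1=10
(j₁±m₁, j₂±m₂, J±M) = (5,1,2,2,6,2)
P² = 8640/7
sum k=0..1:
  [0] +1/48 = 1/48
  [1] −1/240 = -1/240
S = 1/60
C² = P²·S² = 12/35 ; C = +0.585540

+√(12/35) = +0.585540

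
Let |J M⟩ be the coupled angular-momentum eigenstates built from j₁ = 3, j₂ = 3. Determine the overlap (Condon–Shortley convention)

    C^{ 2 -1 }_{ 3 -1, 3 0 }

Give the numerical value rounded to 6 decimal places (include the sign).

+√(1/42) = +0.154303

j₁+j₂−J=4  J+j₁−j₂=2  J−j₁+j₂=2  j₁+j₂+J+1=9
(j₁±m₁, j₂±m₂, J±M) = (2,4,3,3,1,3)
P² = 96/7
sum k=2..3:
  [2] +1/8 = 1/8
  [3] −1/12 = -1/12
S = 1/24
C² = P²·S² = 1/42 ; C = +0.154303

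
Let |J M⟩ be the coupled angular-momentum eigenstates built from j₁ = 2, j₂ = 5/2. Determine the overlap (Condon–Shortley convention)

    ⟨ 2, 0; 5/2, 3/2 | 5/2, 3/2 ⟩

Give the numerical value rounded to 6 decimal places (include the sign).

-0.119523

triangle: 2!×2!×3!/8! = 24/40320
(j±m)!: 2!×2!×4!×1!×4!×1! = 2304
prefactor² = (2J+1)×Δ×N² = 288/35
  k=1: −1/(1!×1!×1!×3!×1!×0!) = -1/6
  k=2: +1/(2!×0!×0!×2!×2!×1!) = 1/8
Σ = -1/24  ⇒  CG² = 288/35×(-1/24)² = 1/70
CG = −√(1/70) = -0.119523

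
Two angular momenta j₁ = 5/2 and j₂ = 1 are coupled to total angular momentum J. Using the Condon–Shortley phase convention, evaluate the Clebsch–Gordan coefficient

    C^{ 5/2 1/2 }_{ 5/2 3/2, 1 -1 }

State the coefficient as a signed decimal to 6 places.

√[6·1!4!1!/7! · 4!1!0!2!3!2!] = √(576/35)
  +(−1)^0/∏(0,1,1,0,3,1)! = 1/6  (running 1/6)
⟨..|..⟩ = √(576/35)·(1/6) = +0.676123

+√(16/35) = +0.676123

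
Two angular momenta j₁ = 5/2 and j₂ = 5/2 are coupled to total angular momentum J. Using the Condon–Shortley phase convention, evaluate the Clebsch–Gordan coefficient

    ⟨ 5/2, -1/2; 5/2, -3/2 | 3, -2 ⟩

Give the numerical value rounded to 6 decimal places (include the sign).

triangle: 2!×3!×3!/9! = 72/362880
(j±m)!: 2!×3!×1!×4!×1!×5! = 34560
prefactor² = (2J+1)×Δ×N² = 48
  k=0: +1/(0!×2!×3!×1!×0!×2!) = 1/24
  k=1: −1/(1!×1!×2!×0!×1!×3!) = -1/12
Σ = -1/24  ⇒  CG² = 48×(-1/24)² = 1/12
CG = −√(1/12) = -0.288675

−√(1/12) ≈ -0.288675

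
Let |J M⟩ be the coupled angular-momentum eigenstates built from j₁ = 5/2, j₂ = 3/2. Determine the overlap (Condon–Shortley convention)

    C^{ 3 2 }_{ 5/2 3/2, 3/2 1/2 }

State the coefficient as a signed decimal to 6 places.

+√(1/12) = +0.288675

√[7·1!4!2!/8! · 4!1!2!1!5!1!] = √(48)
  +(−1)^0/∏(0,1,1,2,3,0)! = 1/12  (running 1/12)
  +(−1)^1/∏(1,0,0,1,4,1)! = -1/24  (running 1/24)
⟨..|..⟩ = √(48)·(1/24) = +0.288675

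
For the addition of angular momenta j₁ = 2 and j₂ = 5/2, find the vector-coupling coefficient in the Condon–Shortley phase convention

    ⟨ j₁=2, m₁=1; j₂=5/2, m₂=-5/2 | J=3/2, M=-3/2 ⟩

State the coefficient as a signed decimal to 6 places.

+√(2/7) = +0.534522

√[4·3!1!2!/7! · 3!1!0!5!0!3!] = √(288/7)
  +(−1)^0/∏(0,3,1,0,0,2)! = 1/12  (running 1/12)
⟨..|..⟩ = √(288/7)·(1/12) = +0.534522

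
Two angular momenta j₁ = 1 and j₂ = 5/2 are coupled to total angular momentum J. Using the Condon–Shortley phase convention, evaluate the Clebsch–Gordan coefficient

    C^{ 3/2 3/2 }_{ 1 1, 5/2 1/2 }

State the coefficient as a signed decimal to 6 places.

√[4·2!0!3!/6! · 2!0!3!2!3!0!] = √(48/5)
  +(−1)^0/∏(0,2,0,3,0,0)! = 1/12  (running 1/12)
⟨..|..⟩ = √(48/5)·(1/12) = +0.258199

+0.258199  (= +√(1/15))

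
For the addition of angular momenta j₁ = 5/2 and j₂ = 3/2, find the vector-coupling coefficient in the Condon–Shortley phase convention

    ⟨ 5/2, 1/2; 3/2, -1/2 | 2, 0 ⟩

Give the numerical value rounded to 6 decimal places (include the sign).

√[5·2!3!1!/7! · 3!2!1!2!2!2!] = √(8/7)
  +(−1)^0/∏(0,2,2,1,1,0)! = 1/4  (running 1/4)
  +(−1)^1/∏(1,1,1,0,2,1)! = -1/2  (running -1/4)
⟨..|..⟩ = √(8/7)·(-1/4) = -0.267261

-0.267261  (= −√(1/14))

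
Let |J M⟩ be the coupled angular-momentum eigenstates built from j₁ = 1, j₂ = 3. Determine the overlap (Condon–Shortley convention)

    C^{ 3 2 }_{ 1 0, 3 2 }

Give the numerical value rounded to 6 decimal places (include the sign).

-0.577350

triangle: 1!×1!×5!/8! = 120/40320
(j±m)!: 1!×1!×5!×1!×5!×1! = 14400
prefactor² = (2J+1)×Δ×N² = 300
  k=0: +1/(0!×1!×1!×5!×0!×0!) = 1/120
  k=1: −1/(1!×0!×0!×4!×1!×1!) = -1/24
Σ = -1/30  ⇒  CG² = 300×(-1/30)² = 1/3
CG = −√(1/3) = -0.577350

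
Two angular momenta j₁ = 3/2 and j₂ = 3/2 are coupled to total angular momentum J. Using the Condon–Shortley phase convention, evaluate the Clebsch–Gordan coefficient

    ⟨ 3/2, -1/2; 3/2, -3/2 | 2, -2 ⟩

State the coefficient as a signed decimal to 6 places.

+0.707107  (= +√(1/2))

triangle: 1!*2!*2!/6! = 4/720
(j±m)!: 1!*2!*0!*3!*0!*4! = 288
prefactor² = (2J+1)*Δ*N² = 8
  k=0: +1/(0!*1!*2!*0!*0!*2!) = 1/4
Σ = 1/4  ⇒  CG² = 8*1/4² = 1/2
CG = +√(1/2) = +0.707107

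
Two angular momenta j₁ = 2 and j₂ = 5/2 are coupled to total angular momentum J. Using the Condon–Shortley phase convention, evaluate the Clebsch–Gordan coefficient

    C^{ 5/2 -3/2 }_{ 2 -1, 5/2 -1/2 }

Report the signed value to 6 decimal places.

-0.414039  (= −√(6/35))

triangle: 2!*2!*3!/8! = 24/40320
(j±m)!: 1!*3!*2!*3!*1!*4! = 1728
prefactor² = (2J+1)*Δ*N² = 216/35
  k=1: −1/(1!*1!*2!*1!*0!*2!) = -1/4
  k=2: +1/(2!*0!*1!*0!*1!*3!) = 1/12
Σ = -1/6  ⇒  CG² = 216/35*(-1/6)² = 6/35
CG = −√(6/35) = -0.414039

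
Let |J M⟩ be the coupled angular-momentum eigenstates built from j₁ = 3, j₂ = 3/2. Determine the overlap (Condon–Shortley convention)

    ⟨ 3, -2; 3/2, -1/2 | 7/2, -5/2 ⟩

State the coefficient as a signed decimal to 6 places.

−√(1/7) = -0.377964

triangle: 1!·5!·2!/9! = 240/362880
(j±m)!: 1!·5!·1!·2!·1!·6! = 172800
prefactor² = (2J+1)·Δ·N² = 6400/7
  k=0: +1/(0!·1!·5!·1!·0!·1!) = 1/120
  k=1: −1/(1!·0!·4!·0!·1!·2!) = -1/48
Σ = -1/80  ⇒  CG² = 6400/7·(-1/80)² = 1/7
CG = −√(1/7) = -0.377964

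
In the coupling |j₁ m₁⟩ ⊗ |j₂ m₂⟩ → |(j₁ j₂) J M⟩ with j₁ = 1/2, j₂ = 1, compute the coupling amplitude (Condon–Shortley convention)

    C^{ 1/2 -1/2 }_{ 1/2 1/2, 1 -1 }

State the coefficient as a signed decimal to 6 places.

+0.816497

triangle: 1!×0!×1!/3! = 1/6
(j±m)!: 1!×0!×0!×2!×0!×1! = 2
prefactor² = (2J+1)×Δ×N² = 2/3
  k=0: +1/(0!×1!×0!×0!×0!×1!) = 1
Σ = 1  ⇒  CG² = 2/3×1² = 2/3
CG = +√(2/3) = +0.816497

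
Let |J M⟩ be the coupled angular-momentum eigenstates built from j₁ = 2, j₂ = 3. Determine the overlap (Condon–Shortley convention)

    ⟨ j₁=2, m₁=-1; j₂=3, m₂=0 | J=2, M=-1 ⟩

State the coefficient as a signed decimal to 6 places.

+√(2/7) ≈ +0.534522

triangle: 3!·1!·3!/8! = 36/40320
(j±m)!: 1!·3!·3!·3!·1!·3! = 1296
prefactor² = (2J+1)·Δ·N² = 81/14
  k=2: +1/(2!·1!·1!·1!·0!·2!) = 1/4
  k=3: −1/(3!·0!·0!·0!·1!·3!) = -1/36
Σ = 2/9  ⇒  CG² = 81/14·2/9² = 2/7
CG = +√(2/7) = +0.534522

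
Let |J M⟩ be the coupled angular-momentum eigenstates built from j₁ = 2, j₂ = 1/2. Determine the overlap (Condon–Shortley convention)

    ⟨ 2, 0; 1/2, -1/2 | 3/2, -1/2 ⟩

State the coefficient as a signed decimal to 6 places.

√[4·1!3!0!/5! · 2!2!0!1!1!2!] = √(8/5)
  +(−1)^0/∏(0,1,2,0,1,0)! = 1/2  (running 1/2)
⟨..|..⟩ = √(8/5)·(1/2) = +0.632456

+√(2/5) = +0.632456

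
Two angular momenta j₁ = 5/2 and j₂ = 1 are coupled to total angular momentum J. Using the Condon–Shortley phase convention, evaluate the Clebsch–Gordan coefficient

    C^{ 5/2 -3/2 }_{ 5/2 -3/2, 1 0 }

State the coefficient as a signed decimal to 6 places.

-0.507093

√[6·1!4!1!/7! · 1!4!1!1!1!4!] = √(576/35)
  +(−1)^0/∏(0,1,4,1,0,0)! = 1/24  (running 1/24)
  +(−1)^1/∏(1,0,3,0,1,1)! = -1/6  (running -1/8)
⟨..|..⟩ = √(576/35)·(-1/8) = -0.507093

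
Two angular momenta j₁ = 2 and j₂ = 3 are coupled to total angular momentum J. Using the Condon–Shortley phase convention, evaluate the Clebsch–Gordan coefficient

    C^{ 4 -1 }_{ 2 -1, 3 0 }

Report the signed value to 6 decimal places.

-0.462910  (= −√(3/14))

j₁+j₂−J=1  J+j₁−j₂=3  J−j₁+j₂=5  j₁+j₂+J+1=10
(j₁±m₁, j₂±m₂, J±M) = (1,3,3,3,3,5)
P² = 1944/7
sum k=0..1:
  [0] +1/72 = 1/72
  [1] −1/24 = -1/24
S = -1/36
C² = P²·S² = 3/14 ; C = -0.462910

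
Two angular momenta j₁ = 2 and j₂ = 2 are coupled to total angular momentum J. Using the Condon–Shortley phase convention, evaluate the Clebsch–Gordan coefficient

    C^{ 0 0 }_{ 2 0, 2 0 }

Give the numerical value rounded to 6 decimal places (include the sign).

+√(1/5) = +0.447214

√[1·4!0!0!/5! · 2!2!2!2!0!0!] = √(16/5)
  +(−1)^2/∏(2,2,0,0,0,0)! = 1/4  (running 1/4)
⟨..|..⟩ = √(16/5)·(1/4) = +0.447214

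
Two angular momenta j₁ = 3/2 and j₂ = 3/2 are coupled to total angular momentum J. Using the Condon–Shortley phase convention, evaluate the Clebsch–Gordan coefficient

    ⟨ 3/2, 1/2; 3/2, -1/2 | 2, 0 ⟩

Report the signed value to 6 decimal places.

+√(1/4) ≈ +0.500000

triangle: 1!·2!·2!/6! = 4/720
(j±m)!: 2!·1!·1!·2!·2!·2! = 16
prefactor² = (2J+1)·Δ·N² = 4/9
  k=0: +1/(0!·1!·1!·1!·1!·1!) = 1
  k=1: −1/(1!·0!·0!·0!·2!·2!) = -1/4
Σ = 3/4  ⇒  CG² = 4/9·3/4² = 1/4
CG = +√(1/4) = +0.500000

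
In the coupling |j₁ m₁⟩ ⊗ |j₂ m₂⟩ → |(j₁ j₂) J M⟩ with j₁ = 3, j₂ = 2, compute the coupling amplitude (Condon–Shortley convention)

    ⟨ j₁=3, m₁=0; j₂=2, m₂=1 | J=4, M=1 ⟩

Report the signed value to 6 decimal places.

−√(3/14) ≈ -0.462910

triangle: 1!×5!×3!/10! = 720/3628800
(j±m)!: 3!×3!×3!×1!×5!×3! = 155520
prefactor² = (2J+1)×Δ×N² = 1944/7
  k=0: +1/(0!×1!×3!×3!×2!×0!) = 1/72
  k=1: −1/(1!×0!×2!×2!×3!×1!) = -1/24
Σ = -1/36  ⇒  CG² = 1944/7×(-1/36)² = 3/14
CG = −√(3/14) = -0.462910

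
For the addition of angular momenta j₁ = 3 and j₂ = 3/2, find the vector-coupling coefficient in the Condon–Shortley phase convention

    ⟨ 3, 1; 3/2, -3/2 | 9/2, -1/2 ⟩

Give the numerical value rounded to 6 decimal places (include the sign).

+√(5/42) = +0.345033

triangle: 0!·6!·3!/10! = 4320/3628800
(j±m)!: 4!·2!·0!·3!·4!·5! = 829440
prefactor² = (2J+1)·Δ·N² = 69120/7
  k=0: +1/(0!·0!·2!·0!·4!·3!) = 1/288
Σ = 1/288  ⇒  CG² = 69120/7·1/288² = 5/42
CG = +√(5/42) = +0.345033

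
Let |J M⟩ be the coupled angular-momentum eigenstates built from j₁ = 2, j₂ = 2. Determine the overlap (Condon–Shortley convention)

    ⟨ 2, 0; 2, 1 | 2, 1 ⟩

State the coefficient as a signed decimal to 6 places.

−√(1/14) = -0.267261

√[5·2!2!2!/7! · 2!2!3!1!3!1!] = √(8/7)
  +(−1)^1/∏(1,1,1,2,1,0)! = -1/2  (running -1/2)
  +(−1)^2/∏(2,0,0,1,2,1)! = 1/4  (running -1/4)
⟨..|..⟩ = √(8/7)·(-1/4) = -0.267261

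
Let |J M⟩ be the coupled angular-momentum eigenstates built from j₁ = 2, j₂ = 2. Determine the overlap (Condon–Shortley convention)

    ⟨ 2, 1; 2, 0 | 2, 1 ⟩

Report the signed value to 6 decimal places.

triangle: 2!×2!×2!/7! = 8/5040
(j±m)!: 3!×1!×2!×2!×3!×1! = 144
prefactor² = (2J+1)×Δ×N² = 8/7
  k=0: +1/(0!×2!×1!×2!×1!×0!) = 1/4
  k=1: −1/(1!×1!×0!×1!×2!×1!) = -1/2
Σ = -1/4  ⇒  CG² = 8/7×(-1/4)² = 1/14
CG = −√(1/14) = -0.267261

−√(1/14) ≈ -0.267261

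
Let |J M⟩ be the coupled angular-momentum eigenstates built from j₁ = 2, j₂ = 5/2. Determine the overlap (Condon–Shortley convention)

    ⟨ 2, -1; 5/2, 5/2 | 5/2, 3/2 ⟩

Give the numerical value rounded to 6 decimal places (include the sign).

+√(3/7) = +0.654654

√[6·2!2!3!/8! · 1!3!5!0!4!1!] = √(432/7)
  +(−1)^2/∏(2,0,1,3,1,0)! = 1/12  (running 1/12)
⟨..|..⟩ = √(432/7)·(1/12) = +0.654654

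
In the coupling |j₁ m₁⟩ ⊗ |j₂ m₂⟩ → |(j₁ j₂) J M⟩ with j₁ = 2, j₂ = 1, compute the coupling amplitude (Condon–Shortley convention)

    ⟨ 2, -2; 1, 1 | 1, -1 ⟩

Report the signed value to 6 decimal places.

√[3·2!2!0!/5! · 0!4!2!0!0!2!] = √(48/5)
  +(−1)^2/∏(2,0,2,0,0,0)! = 1/4  (running 1/4)
⟨..|..⟩ = √(48/5)·(1/4) = +0.774597

+0.774597  (= +√(3/5))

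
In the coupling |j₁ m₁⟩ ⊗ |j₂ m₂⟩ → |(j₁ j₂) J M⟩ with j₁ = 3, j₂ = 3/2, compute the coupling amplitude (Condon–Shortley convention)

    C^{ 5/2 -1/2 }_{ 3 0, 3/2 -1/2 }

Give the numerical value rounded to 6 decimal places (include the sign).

−√(6/35) = -0.414039

j₁+j₂−J=2  J+j₁−j₂=4  J−j₁+j₂=1  j₁+j₂+J+1=8
(j₁±m₁, j₂±m₂, J±M) = (3,3,1,2,2,3)
P² = 216/35
sum k=0..1:
  [0] +1/12 = 1/12
  [1] −1/4 = -1/4
S = -1/6
C² = P²·S² = 6/35 ; C = -0.414039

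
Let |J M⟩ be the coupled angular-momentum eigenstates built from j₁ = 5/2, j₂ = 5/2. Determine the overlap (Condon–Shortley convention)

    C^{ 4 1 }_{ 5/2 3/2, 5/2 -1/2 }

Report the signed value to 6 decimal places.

+0.597614  (= +√(5/14))

√[9·1!4!4!/10! · 4!1!2!3!5!3!] = √(10368/35)
  +(−1)^0/∏(0,1,1,2,3,2)! = 1/24  (running 1/24)
  +(−1)^1/∏(1,0,0,1,4,3)! = -1/144  (running 5/144)
⟨..|..⟩ = √(10368/35)·(5/144) = +0.597614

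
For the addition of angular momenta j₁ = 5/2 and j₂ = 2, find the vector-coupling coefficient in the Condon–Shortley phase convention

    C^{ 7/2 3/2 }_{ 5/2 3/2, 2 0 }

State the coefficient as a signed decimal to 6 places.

+0.534522

j₁+j₂−J=1  J+j₁−j₂=4  J−j₁+j₂=3  j₁+j₂+J+1=9
(j₁±m₁, j₂±m₂, J±M) = (4,1,2,2,5,2)
P² = 512/7
sum k=0..1:
  [0] +1/12 = 1/12
  [1] −1/48 = -1/48
S = 1/16
C² = P²·S² = 2/7 ; C = +0.534522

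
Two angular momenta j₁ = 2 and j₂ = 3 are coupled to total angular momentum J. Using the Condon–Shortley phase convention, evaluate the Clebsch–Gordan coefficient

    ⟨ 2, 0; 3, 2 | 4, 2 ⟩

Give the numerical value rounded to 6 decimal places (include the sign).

−√(12/35) = -0.585540

triangle: 1!×3!×5!/10! = 720/3628800
(j±m)!: 2!×2!×5!×1!×6!×2! = 691200
prefactor² = (2J+1)×Δ×N² = 8640/7
  k=0: +1/(0!×1!×2!×5!×1!×0!) = 1/240
  k=1: −1/(1!×0!×1!×4!×2!×1!) = -1/48
Σ = -1/60  ⇒  CG² = 8640/7×(-1/60)² = 12/35
CG = −√(12/35) = -0.585540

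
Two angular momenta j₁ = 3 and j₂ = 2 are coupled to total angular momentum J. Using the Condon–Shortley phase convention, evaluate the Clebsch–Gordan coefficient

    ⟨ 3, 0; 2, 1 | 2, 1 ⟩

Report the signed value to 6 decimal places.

+0.534522  (= +√(2/7))

triangle: 3!*3!*1!/8! = 36/40320
(j±m)!: 3!*3!*3!*1!*3!*1! = 1296
prefactor² = (2J+1)*Δ*N² = 81/14
  k=2: +1/(2!*1!*1!*1!*2!*0!) = 1/4
  k=3: −1/(3!*0!*0!*0!*3!*1!) = -1/36
Σ = 2/9  ⇒  CG² = 81/14*2/9² = 2/7
CG = +√(2/7) = +0.534522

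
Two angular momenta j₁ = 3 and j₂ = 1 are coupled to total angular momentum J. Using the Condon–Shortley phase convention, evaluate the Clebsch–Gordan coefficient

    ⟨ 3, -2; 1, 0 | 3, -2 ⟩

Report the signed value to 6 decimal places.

√[7·1!5!1!/8! · 1!5!1!1!1!5!] = √(300)
  +(−1)^0/∏(0,1,5,1,0,0)! = 1/120  (running 1/120)
  +(−1)^1/∏(1,0,4,0,1,1)! = -1/24  (running -1/30)
⟨..|..⟩ = √(300)·(-1/30) = -0.577350

-0.577350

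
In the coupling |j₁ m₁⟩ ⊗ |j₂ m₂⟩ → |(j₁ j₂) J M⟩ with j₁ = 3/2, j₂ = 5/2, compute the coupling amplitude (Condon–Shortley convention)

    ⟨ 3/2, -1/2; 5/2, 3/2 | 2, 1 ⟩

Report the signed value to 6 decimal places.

j₁+j₂−J=2  J+j₁−j₂=1  J−j₁+j₂=3  j₁+j₂+J+1=7
(j₁±m₁, j₂±m₂, J±M) = (1,2,4,1,3,1)
P² = 24/7
sum k=1..2:
  [1] −1/6 = -1/6
  [2] +1/4 = 1/4
S = 1/12
C² = P²·S² = 1/42 ; C = +0.154303

+0.154303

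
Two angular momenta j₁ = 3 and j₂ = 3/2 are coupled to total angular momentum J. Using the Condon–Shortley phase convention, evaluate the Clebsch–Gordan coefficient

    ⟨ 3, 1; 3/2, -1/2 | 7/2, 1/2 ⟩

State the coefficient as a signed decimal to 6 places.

+0.534522

j₁+j₂−J=1  J+j₁−j₂=5  J−j₁+j₂=2  j₁+j₂+J+1=9
(j₁±m₁, j₂±m₂, J±M) = (4,2,1,2,4,3)
P² = 512/7
sum k=0..1:
  [0] +1/12 = 1/12
  [1] −1/48 = -1/48
S = 1/16
C² = P²·S² = 2/7 ; C = +0.534522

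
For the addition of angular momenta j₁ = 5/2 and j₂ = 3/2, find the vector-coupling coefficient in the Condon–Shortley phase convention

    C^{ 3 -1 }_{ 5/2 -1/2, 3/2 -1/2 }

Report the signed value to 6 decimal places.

+0.129099

triangle: 1!×4!×2!/8! = 48/40320
(j±m)!: 2!×3!×1!×2!×2!×4! = 1152
prefactor² = (2J+1)×Δ×N² = 48/5
  k=0: +1/(0!×1!×3!×1!×1!×1!) = 1/6
  k=1: −1/(1!×0!×2!×0!×2!×2!) = -1/8
Σ = 1/24  ⇒  CG² = 48/5×1/24² = 1/60
CG = +√(1/60) = +0.129099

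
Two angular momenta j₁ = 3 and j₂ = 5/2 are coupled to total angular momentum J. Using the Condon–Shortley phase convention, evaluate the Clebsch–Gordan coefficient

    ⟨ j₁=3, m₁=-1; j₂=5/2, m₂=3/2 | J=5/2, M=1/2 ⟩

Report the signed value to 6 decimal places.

j₁+j₂−J=3  J+j₁−j₂=3  J−j₁+j₂=2  j₁+j₂+J+1=9
(j₁±m₁, j₂±m₂, J±M) = (2,4,4,1,3,2)
P² = 576/35
sum k=2..3:
  [2] +1/8 = 1/8
  [3] −1/12 = -1/12
S = 1/24
C² = P²·S² = 1/35 ; C = +0.169031

+√(1/35) ≈ +0.169031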